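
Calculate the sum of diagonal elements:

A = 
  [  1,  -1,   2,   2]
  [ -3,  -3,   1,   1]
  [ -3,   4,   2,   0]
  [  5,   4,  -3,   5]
5

tr(A) = 1 + -3 + 2 + 5 = 5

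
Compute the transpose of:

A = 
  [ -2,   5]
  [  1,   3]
Aᵀ = 
  [ -2,   1]
  [  5,   3]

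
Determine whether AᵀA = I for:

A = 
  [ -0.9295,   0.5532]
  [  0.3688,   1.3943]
No

AᵀA = 
  [  1,   0]
  [  0,   2.2501]
≠ I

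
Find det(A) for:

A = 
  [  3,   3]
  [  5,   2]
-9

For a 2×2 matrix, det = ad - bc = (3)(2) - (3)(5) = -9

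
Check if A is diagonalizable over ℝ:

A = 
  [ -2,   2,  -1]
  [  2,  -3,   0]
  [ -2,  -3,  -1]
Yes

Characteristic polynomial: det(λI - A) = λ³ + 6λ² + 5λ - 10
By the rational root theorem any rational root is an integer dividing 10; none of those is a root, so p(λ) has no rational roots and hence (being an irreducible cubic) no repeated roots.
Discriminant of the cubic: Δ = 940
Δ > 0 ⇒ three distinct real eigenvalues: λ ≈ -4.292, -2.603, 0.8951
Three distinct real eigenvalues, so A has 3 independent eigenvectors.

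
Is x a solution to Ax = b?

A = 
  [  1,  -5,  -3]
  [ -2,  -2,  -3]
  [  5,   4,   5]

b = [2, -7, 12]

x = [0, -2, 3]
No

Ax = [1, -5, 7] ≠ b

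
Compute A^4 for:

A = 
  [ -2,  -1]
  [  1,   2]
A^4 = 
  [  9,   0]
  [  0,   9]

A² = A·A:
A²[1,1] = (-2)(-2) + (-1)(1) = 3
A²[1,2] = (-2)(-1) + (-1)(2) = 0
A²[2,1] = (1)(-2) + (2)(1) = 0
A²[2,2] = (1)(-1) + (2)(2) = 3
A² = 
  [  3,   0]
  [  0,   3]

A^3 = A^2·A:
A^3[1,1] = (3)(-2) + (0)(1) = -6
A^3[1,2] = (3)(-1) + (0)(2) = -3
A^3[2,1] = (0)(-2) + (3)(1) = 3
A^3[2,2] = (0)(-1) + (3)(2) = 6
A^3 = 
  [ -6,  -3]
  [  3,   6]

A^4 = A^3·A:
A^4[1,1] = (-6)(-2) + (-3)(1) = 9
A^4[1,2] = (-6)(-1) + (-3)(2) = 0
A^4[2,1] = (3)(-2) + (6)(1) = 0
A^4[2,2] = (3)(-1) + (6)(2) = 9
A^4 = 
  [  9,   0]
  [  0,   9]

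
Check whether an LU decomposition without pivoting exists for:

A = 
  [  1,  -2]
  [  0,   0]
Yes.
A[1,1] = 1 ≠ 0, so Gaussian elimination proceeds without a row swap: multiplier ℓ₂₁ = (0)/(1) = 0, and U[2,2] = 0 - (0)(-2) = 0.
L = 
  [  1,   0]
  [  0,   1]
U = 
  [  1,  -2]
  [  0,   0]
Check row 2 of LU: [(0)(1), (0)(-2) + 0] = [0, 0] = row 2 of A ✓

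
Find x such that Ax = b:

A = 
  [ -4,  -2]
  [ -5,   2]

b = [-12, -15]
x = [3, 0]

Row reduce the augmented matrix [A|b]:
R2 → R2 - (5/4)·R1
REF = 
  [ -4,  -2, -12]
  [  0, 9/2,   0]

Back-substitution:
x₂ = 0 / (9/2) = 0
x₁ = (-12 - (-2)(0)) / (-4) = 3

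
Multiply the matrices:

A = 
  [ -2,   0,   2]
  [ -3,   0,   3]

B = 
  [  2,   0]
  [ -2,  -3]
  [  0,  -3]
A is 2×3 and B is 3×2, so AB is 2×2. Each entry is (row of A)·(column of B):
AB[1,1] = (-2)(2) + (0)(-2) + (2)(0) = -4
AB[1,2] = (-2)(0) + (0)(-3) + (2)(-3) = -6
AB[2,1] = (-3)(2) + (0)(-2) + (3)(0) = -6
AB[2,2] = (-3)(0) + (0)(-3) + (3)(-3) = -9

AB = 
  [ -4,  -6]
  [ -6,  -9]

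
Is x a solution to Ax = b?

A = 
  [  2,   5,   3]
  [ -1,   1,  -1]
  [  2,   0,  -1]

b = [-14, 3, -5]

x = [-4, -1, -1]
No

Ax = [-16, 4, -7] ≠ b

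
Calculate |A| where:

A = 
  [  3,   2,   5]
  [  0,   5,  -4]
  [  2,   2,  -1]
Cofactor expansion along row 1:
det(A) = (3)·((5)(-1) - (-4)(2)) - (2)·((0)(-1) - (-4)(2)) + (5)·((0)(2) - (5)(2))
  = (3)(3) - (2)(8) + (5)(-10)
  = -57

det(A) = -57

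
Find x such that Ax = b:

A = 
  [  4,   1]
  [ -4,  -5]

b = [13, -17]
x = [3, 1]

Row reduce the augmented matrix [A|b]:
R2 → R2 + (1)·R1
REF = 
  [  4,   1,  13]
  [  0,  -4,  -4]

Back-substitution:
x₂ = (-4) / (-4) = 1
x₁ = (13 - (1)(1)) / 4 = 3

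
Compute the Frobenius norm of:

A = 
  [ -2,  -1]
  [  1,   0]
||A||_F = 2.449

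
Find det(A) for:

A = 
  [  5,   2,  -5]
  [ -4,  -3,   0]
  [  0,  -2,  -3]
-19

Cofactor expansion along row 1:
det(A) = (5)·((-3)(-3) - (0)(-2)) - (2)·((-4)(-3) - (0)(0)) + (-5)·((-4)(-2) - (-3)(0))
  = (5)(9) - (2)(12) + (-5)(8)
  = -19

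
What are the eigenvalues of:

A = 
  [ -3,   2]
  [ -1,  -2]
tr(A) = -5, det(A) = 8
Characteristic polynomial: λ² - tr(A)λ + det(A) = λ² + 5λ + 8
λ² + 5λ + 8 = 0  ⇒  λ = (-5 ± √((5)² - 4·(8)))/2 = (-5 ± √(-7))/2
  = (-5 + i√7)/2,  (-5 - i√7)/2

λ = (-5 + i√7)/2, (-5 - i√7)/2  (≈ -2.5 + 1.323i, -2.5 - 1.323i)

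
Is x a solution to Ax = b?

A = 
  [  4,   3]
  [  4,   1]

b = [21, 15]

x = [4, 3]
No

Ax = [25, 19] ≠ b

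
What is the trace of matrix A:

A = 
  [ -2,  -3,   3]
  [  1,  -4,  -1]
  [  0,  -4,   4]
-2

tr(A) = -2 + -4 + 4 = -2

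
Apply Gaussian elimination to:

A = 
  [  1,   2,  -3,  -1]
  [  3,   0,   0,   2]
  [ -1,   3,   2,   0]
Row operations:
R2 → R2 - (3)·R1
R3 → R3 + (1)·R1
R3 → R3 + (5/6)·R2

Resulting echelon form:
REF = 
  [   1,    2,   -3,   -1]
  [   0,   -6,    9,    5]
  [   0,    0, 13/2, 19/6]

Rank = 3 (number of non-zero pivot rows).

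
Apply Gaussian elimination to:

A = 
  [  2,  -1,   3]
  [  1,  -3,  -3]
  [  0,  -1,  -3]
Row operations:
R2 → R2 - (1/2)·R1
R3 → R3 - (2/5)·R2

Resulting echelon form:
REF = 
  [   2,   -1,    3]
  [   0, -5/2, -9/2]
  [   0,    0, -6/5]

Rank = 3 (number of non-zero pivot rows).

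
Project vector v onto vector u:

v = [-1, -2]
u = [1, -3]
v·u = (-1)(1) + (-2)(-3) = 5
u·u = (1)² + (-3)² = 10
proj_u(v) = (v·u / u·u) × u = (5/10) × u = (1/2) × u

proj_u(v) = [1/2, -3/2]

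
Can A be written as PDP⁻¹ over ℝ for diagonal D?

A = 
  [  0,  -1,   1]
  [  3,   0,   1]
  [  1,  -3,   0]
No

Characteristic polynomial: det(λI - A) = λ³ + 5λ + 10
By the rational root theorem any rational root is an integer dividing 10; none of those is a root, so p(λ) has no rational roots and hence (being an irreducible cubic) no repeated roots.
Discriminant of the cubic: Δ = -3200
Δ < 0 ⇒ one real eigenvalue and a complex-conjugate pair: λ ≈ 0.7117 + 2.553i, 0.7117 - 2.553i, -1.423
Has complex eigenvalues (not diagonalizable over ℝ).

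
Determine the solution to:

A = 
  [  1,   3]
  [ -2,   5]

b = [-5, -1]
Row reduce the augmented matrix [A|b]:
R2 → R2 + (2)·R1
REF = 
  [  1,   3,  -5]
  [  0,  11, -11]

Back-substitution:
x₂ = (-11) / 11 = -1
x₁ = (-5 - (3)(-1)) / 1 = -2

x = [-2, -1]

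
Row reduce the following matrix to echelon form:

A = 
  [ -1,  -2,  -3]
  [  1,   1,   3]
Row operations:
R2 → R2 + (1)·R1

Resulting echelon form:
REF = 
  [ -1,  -2,  -3]
  [  0,  -1,   0]

Rank = 2 (number of non-zero pivot rows).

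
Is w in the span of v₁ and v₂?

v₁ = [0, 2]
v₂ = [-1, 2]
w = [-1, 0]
Yes

Form the augmented matrix and row-reduce:
[v₁|v₂|w] = 
  [  0,  -1,  -1]
  [  2,   2,   0]
Swap R1 ↔ R2
REF = 
  [  2,   2,   0]
  [  0,  -1,  -1]

No row of the form [0 0 | nonzero], so the system is consistent. Back-substitution gives c₁ = -1, c₂ = 1: w = (-1)·v₁ + (1)·v₂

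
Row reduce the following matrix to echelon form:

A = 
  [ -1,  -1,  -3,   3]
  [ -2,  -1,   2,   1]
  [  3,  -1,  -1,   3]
Row operations:
R2 → R2 - (2)·R1
R3 → R3 + (3)·R1
R3 → R3 + (4)·R2

Resulting echelon form:
REF = 
  [ -1,  -1,  -3,   3]
  [  0,   1,   8,  -5]
  [  0,   0,  22,  -8]

Rank = 3 (number of non-zero pivot rows).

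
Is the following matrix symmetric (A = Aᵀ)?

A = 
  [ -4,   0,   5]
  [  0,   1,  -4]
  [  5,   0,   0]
No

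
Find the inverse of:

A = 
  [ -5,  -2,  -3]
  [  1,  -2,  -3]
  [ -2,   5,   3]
det(A) = (-5)·((-2)(3) - (-3)(5)) - (-2)·((1)(3) - (-3)(-2)) + (-3)·((1)(5) - (-2)(-2))
  = (-5)(9) - (-2)(-3) + (-3)(1)
  = -54
det(A) = -54 ≠ 0, so A is invertible.

Cofactors Cᵢⱼ = (-1)ⁱ⁺ʲ·Mᵢⱼ:
C = 
  [  9,   3,   1]
  [ -9, -21,  29]
  [  0, -18,  12]

adj(A) = Cᵀ:
adj(A) = 
  [  9,  -9,   0]
  [  3, -21, -18]
  [  1,  29,  12]

A⁻¹ = (-1/54) · adj(A):
A⁻¹ = 
  [  -1/6,    1/6,      0]
  [ -1/18,   7/18,    1/3]
  [ -1/54, -29/54,   -2/9]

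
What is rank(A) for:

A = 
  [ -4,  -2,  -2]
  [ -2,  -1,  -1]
rank(A) = 1

Row reduce:
R2 → R2 - (1/2)·R1
REF = 
  [ -4,  -2,  -2]
  [  0,   0,   0]
Pivot columns: 1 → 1 pivot.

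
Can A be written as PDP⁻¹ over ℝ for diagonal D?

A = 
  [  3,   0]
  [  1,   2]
Yes

tr(A) = 5, det(A) = 6
Characteristic polynomial: λ² - tr(A)λ + det(A) = λ² - 5λ + 6
λ² - 5λ + 6 = (λ - 2)(λ - 3)
Eigenvalues: 3, 2
λ=2: alg. mult. = 1, geom. mult. = 2 - rank(A - (2)I) = 2 - 1 = 1
λ=3: alg. mult. = 1, geom. mult. = 2 - rank(A - (3)I) = 2 - 1 = 1
Sum of geometric multiplicities equals n, so A has n independent eigenvectors.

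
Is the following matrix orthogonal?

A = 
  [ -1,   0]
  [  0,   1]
Yes

AᵀA = 
  [  1,   0]
  [  0,   1]
= I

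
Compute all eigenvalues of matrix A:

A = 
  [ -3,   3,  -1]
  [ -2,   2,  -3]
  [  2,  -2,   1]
λ = 0, √5, -√5  (≈ 0, 2.236, -2.236)

Characteristic polynomial: det(λI - A) = λ³ - 5λ
The constant term is 0, so λ = 0 is a root: p(λ) = λ(λ² - 5)
λ² - 5 = 0  ⇒  λ = (0 ± √((0)² - 4·(-5)))/2 = (0 ± √(20))/2
  = √5,  -√5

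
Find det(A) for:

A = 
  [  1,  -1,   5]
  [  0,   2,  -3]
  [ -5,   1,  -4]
Cofactor expansion along row 1:
det(A) = (1)·((2)(-4) - (-3)(1)) - (-1)·((0)(-4) - (-3)(-5)) + (5)·((0)(1) - (2)(-5))
  = (1)(-5) - (-1)(-15) + (5)(10)
  = 30

det(A) = 30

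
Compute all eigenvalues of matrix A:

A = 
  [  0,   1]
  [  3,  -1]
λ = (-1 + √13)/2, (-1 - √13)/2  (≈ 1.303, -2.303)

tr(A) = -1, det(A) = -3
Characteristic polynomial: λ² - tr(A)λ + det(A) = λ² + λ - 3
λ² + λ - 3 = 0  ⇒  λ = (-1 ± √((1)² - 4·(-3)))/2 = (-1 ± √(13))/2
  = (-1 + √13)/2,  (-1 - √13)/2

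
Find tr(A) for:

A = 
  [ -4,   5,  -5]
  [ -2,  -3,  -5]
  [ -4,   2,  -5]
-12

tr(A) = -4 + -3 + -5 = -12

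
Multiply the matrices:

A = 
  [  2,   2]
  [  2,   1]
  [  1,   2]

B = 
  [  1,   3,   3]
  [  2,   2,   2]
AB = 
  [  6,  10,  10]
  [  4,   8,   8]
  [  5,   7,   7]

A is 3×2 and B is 2×3, so AB is 3×3. Each entry is (row of A)·(column of B):
AB[1,1] = (2)(1) + (2)(2) = 6
AB[1,2] = (2)(3) + (2)(2) = 10
AB[1,3] = (2)(3) + (2)(2) = 10
AB[2,1] = (2)(1) + (1)(2) = 4
AB[2,2] = (2)(3) + (1)(2) = 8
AB[2,3] = (2)(3) + (1)(2) = 8
AB[3,1] = (1)(1) + (2)(2) = 5
AB[3,2] = (1)(3) + (2)(2) = 7
AB[3,3] = (1)(3) + (2)(2) = 7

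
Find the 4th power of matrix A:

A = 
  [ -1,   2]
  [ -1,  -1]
A² = A·A:
A²[1,1] = (-1)(-1) + (2)(-1) = -1
A²[1,2] = (-1)(2) + (2)(-1) = -4
A²[2,1] = (-1)(-1) + (-1)(-1) = 2
A²[2,2] = (-1)(2) + (-1)(-1) = -1
A² = 
  [ -1,  -4]
  [  2,  -1]

A^3 = A^2·A:
A^3[1,1] = (-1)(-1) + (-4)(-1) = 5
A^3[1,2] = (-1)(2) + (-4)(-1) = 2
A^3[2,1] = (2)(-1) + (-1)(-1) = -1
A^3[2,2] = (2)(2) + (-1)(-1) = 5
A^3 = 
  [  5,   2]
  [ -1,   5]

A^4 = A^3·A:
A^4[1,1] = (5)(-1) + (2)(-1) = -7
A^4[1,2] = (5)(2) + (2)(-1) = 8
A^4[2,1] = (-1)(-1) + (5)(-1) = -4
A^4[2,2] = (-1)(2) + (5)(-1) = -7
A^4 = 
  [ -7,   8]
  [ -4,  -7]

Therefore
A^4 = 
  [ -7,   8]
  [ -4,  -7]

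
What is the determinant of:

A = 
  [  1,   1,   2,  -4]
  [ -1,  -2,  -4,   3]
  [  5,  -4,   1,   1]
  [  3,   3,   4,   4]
-204

Cofactor expansion along row 1: det(A) = a₁₁M₁₁ - a₁₂M₁₂ + a₁₃M₁₃ - a₁₄M₁₄

M₁₁ = det[[-2, -4, 3]; [-4, 1, 1]; [3, 4, 4]]
  = (-2)·((1)(4) - (1)(4)) - (-4)·((-4)(4) - (1)(3)) + (3)·((-4)(4) - (1)(3))
  = (-2)(0) - (-4)(-19) + (3)(-19)
  = -133
M₁₂ = det[[-1, -4, 3]; [5, 1, 1]; [3, 4, 4]]
  = (-1)·((1)(4) - (1)(4)) - (-4)·((5)(4) - (1)(3)) + (3)·((5)(4) - (1)(3))
  = (-1)(0) - (-4)(17) + (3)(17)
  = 119
M₁₃ = det[[-1, -2, 3]; [5, -4, 1]; [3, 3, 4]]
  = (-1)·((-4)(4) - (1)(3)) - (-2)·((5)(4) - (1)(3)) + (3)·((5)(3) - (-4)(3))
  = (-1)(-19) - (-2)(17) + (3)(27)
  = 134
M₁₄ = det[[-1, -2, -4]; [5, -4, 1]; [3, 3, 4]]
  = (-1)·((-4)(4) - (1)(3)) - (-2)·((5)(4) - (1)(3)) + (-4)·((5)(3) - (-4)(3))
  = (-1)(-19) - (-2)(17) + (-4)(27)
  = -55

det(A) = (1)(-133) - (1)(119) + (2)(134) - (-4)(-55) = -204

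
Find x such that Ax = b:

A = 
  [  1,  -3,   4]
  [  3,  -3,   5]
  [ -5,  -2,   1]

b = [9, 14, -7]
x = [2, -1, 1]

Row reduce the augmented matrix [A|b]:
R2 → R2 - (3)·R1
R3 → R3 + (5)·R1
R3 → R3 + (17/6)·R2
REF = 
  [  1,  -3,   4,   9]
  [  0,   6,  -7, -13]
  [  0,   0, 7/6, 7/6]

Back-substitution:
x₃ = (7/6) / (7/6) = 1
x₂ = (-13 - (-7)(1)) / 6 = -1
x₁ = (9 - (-3)(-1) - (4)(1)) / 1 = 2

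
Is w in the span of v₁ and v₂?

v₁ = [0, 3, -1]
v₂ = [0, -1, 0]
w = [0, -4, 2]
Yes

Form the augmented matrix and row-reduce:
[v₁|v₂|w] = 
  [  0,   0,   0]
  [  3,  -1,  -4]
  [ -1,   0,   2]
Swap R1 ↔ R2
R3 → R3 + (1/3)·R1
Swap R2 ↔ R3
REF = 
  [   3,   -1,   -4]
  [   0, -1/3,  2/3]
  [   0,    0,    0]

No row of the form [0 0 | nonzero], so the system is consistent. Back-substitution gives c₁ = -2, c₂ = -2: w = (-2)·v₁ + (-2)·v₂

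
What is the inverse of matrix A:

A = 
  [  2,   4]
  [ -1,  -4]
det(A) = (2)(-4) - (4)(-1) = -4
For a 2×2 matrix, A⁻¹ = (1/det(A)) · [[d, -b], [-c, a]]
    = (-1/4) · [[-4, -4], [1, 2]]

A⁻¹ = 
  [   1,    1]
  [-1/4, -1/2]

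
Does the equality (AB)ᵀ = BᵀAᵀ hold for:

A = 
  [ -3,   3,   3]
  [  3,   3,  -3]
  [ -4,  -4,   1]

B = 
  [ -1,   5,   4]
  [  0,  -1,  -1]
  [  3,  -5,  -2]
Yes

(AB)ᵀ = 
  [ 12, -12,   7]
  [-33,  27, -21]
  [-21,  15, -14]

BᵀAᵀ = 
  [ 12, -12,   7]
  [-33,  27, -21]
  [-21,  15, -14]

Both sides are equal — this is the standard identity (AB)ᵀ = BᵀAᵀ, which holds for all A, B.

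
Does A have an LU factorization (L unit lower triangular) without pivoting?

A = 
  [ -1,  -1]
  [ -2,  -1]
Yes.
A[1,1] = -1 ≠ 0, so Gaussian elimination proceeds without a row swap: multiplier ℓ₂₁ = (-2)/(-1) = 2, and U[2,2] = -1 - (2)(-1) = 1.
L = 
  [  1,   0]
  [  2,   1]
U = 
  [ -1,  -1]
  [  0,   1]
Check row 2 of LU: [(2)(-1), (2)(-1) + 1] = [-2, -1] = row 2 of A ✓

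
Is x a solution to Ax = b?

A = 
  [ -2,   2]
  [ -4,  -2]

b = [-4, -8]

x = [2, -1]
No

Ax = [-6, -6] ≠ b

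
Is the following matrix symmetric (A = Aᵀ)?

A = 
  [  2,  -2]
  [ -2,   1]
Yes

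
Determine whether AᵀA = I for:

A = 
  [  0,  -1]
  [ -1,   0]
Yes

AᵀA = 
  [  1,   0]
  [  0,   1]
= I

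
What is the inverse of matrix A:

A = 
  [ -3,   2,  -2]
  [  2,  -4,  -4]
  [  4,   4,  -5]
det(A) = (-3)·((-4)(-5) - (-4)(4)) - (2)·((2)(-5) - (-4)(4)) + (-2)·((2)(4) - (-4)(4))
  = (-3)(36) - (2)(6) + (-2)(24)
  = -168
det(A) = -168 ≠ 0, so A is invertible.

Cofactors Cᵢⱼ = (-1)ⁱ⁺ʲ·Mᵢⱼ:
C = 
  [ 36,  -6,  24]
  [  2,  23,  20]
  [-16, -16,   8]

adj(A) = Cᵀ:
adj(A) = 
  [ 36,   2, -16]
  [ -6,  23, -16]
  [ 24,  20,   8]

A⁻¹ = (-1/168) · adj(A):
A⁻¹ = 
  [  -3/14,   -1/84,    2/21]
  [   1/28, -23/168,    2/21]
  [   -1/7,   -5/42,   -1/21]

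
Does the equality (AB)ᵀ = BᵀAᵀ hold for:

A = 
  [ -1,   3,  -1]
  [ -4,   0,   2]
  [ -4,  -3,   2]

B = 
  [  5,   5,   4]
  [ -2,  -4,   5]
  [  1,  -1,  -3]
Yes

(AB)ᵀ = 
  [-12, -18, -12]
  [-16, -22, -10]
  [ 14, -22, -37]

BᵀAᵀ = 
  [-12, -18, -12]
  [-16, -22, -10]
  [ 14, -22, -37]

Both sides are equal — this is the standard identity (AB)ᵀ = BᵀAᵀ, which holds for all A, B.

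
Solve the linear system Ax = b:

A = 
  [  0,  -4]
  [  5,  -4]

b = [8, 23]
x = [3, -2]

Row reduce the augmented matrix [A|b]:
Swap R1 ↔ R2
REF = 
  [  5,  -4,  23]
  [  0,  -4,   8]

Back-substitution:
x₂ = 8 / (-4) = -2
x₁ = (23 - (-4)(-2)) / 5 = 3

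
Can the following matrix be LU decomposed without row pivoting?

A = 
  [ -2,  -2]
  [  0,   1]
Yes.
A[1,1] = -2 ≠ 0, so Gaussian elimination proceeds without a row swap: multiplier ℓ₂₁ = (0)/(-2) = 0, and U[2,2] = 1 - (0)(-2) = 1.
L = 
  [  1,   0]
  [  0,   1]
U = 
  [ -2,  -2]
  [  0,   1]
Check row 2 of LU: [(0)(-2), (0)(-2) + 1] = [0, 1] = row 2 of A ✓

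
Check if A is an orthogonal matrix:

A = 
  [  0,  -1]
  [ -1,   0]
Yes

AᵀA = 
  [  1,   0]
  [  0,   1]
= I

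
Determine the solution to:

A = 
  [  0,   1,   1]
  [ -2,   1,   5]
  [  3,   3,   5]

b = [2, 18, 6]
Row reduce the augmented matrix [A|b]:
Swap R1 ↔ R2
R3 → R3 + (3/2)·R1
R3 → R3 - (9/2)·R2
REF = 
  [ -2,   1,   5,  18]
  [  0,   1,   1,   2]
  [  0,   0,   8,  24]

Back-substitution:
x₃ = 24 / 8 = 3
x₂ = (2 - (1)(3)) / 1 = -1
x₁ = (18 - (1)(-1) - (5)(3)) / (-2) = -2

x = [-2, -1, 3]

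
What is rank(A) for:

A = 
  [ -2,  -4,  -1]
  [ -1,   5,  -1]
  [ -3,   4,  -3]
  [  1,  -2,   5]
rank(A) = 3

Row reduce:
R2 → R2 - (1/2)·R1
R3 → R3 - (3/2)·R1
R4 → R4 + (1/2)·R1
R3 → R3 - (10/7)·R2
R4 → R4 + (4/7)·R2
R4 → R4 + (59/11)·R3
REF = 
  [    -2,     -4,     -1]
  [     0,      7,   -1/2]
  [     0,      0, -11/14]
  [     0,      0,      0]
Pivot columns: 1, 2, 3 → 3 pivots.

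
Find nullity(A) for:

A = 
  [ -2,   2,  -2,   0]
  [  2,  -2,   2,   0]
nullity(A) = 3

Row reduce:
R2 → R2 + (1)·R1
REF = 
  [ -2,   2,  -2,   0]
  [  0,   0,   0,   0]
Pivot columns: 1 → 1 pivot.
rank(A) = 1, so nullity(A) = 4 - 1 = 3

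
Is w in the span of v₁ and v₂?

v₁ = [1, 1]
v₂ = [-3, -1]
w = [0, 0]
Yes

Form the augmented matrix and row-reduce:
[v₁|v₂|w] = 
  [  1,  -3,   0]
  [  1,  -1,   0]
R2 → R2 - (1)·R1
REF = 
  [  1,  -3,   0]
  [  0,   2,   0]

No row of the form [0 0 | nonzero], so the system is consistent. Back-substitution gives c₁ = 0, c₂ = 0: w = (0)·v₁ + (0)·v₂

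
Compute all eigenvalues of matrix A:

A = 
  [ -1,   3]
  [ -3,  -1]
λ = -1 + 3i, -1 - 3i  (≈ -1 + 3i, -1 - 3i)

tr(A) = -2, det(A) = 10
Characteristic polynomial: λ² - tr(A)λ + det(A) = λ² + 2λ + 10
λ² + 2λ + 10 = 0  ⇒  λ = (-2 ± √((2)² - 4·(10)))/2 = (-2 ± √(-36))/2
  = -1 + 3i,  -1 - 3i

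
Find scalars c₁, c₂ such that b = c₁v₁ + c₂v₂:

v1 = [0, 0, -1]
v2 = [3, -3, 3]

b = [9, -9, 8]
c1 = 1, c2 = 3

b = 1·v1 + 3·v2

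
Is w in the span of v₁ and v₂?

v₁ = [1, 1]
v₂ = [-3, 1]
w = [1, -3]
Yes

Form the augmented matrix and row-reduce:
[v₁|v₂|w] = 
  [  1,  -3,   1]
  [  1,   1,  -3]
R2 → R2 - (1)·R1
REF = 
  [  1,  -3,   1]
  [  0,   4,  -4]

No row of the form [0 0 | nonzero], so the system is consistent. Back-substitution gives c₁ = -2, c₂ = -1: w = (-2)·v₁ + (-1)·v₂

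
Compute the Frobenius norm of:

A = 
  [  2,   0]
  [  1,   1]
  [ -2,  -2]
||A||_F = 3.742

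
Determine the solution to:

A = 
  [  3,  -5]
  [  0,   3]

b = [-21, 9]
x = [-2, 3]

Row reduce the augmented matrix [A|b]:
(already in echelon form)
REF = 
  [  3,  -5, -21]
  [  0,   3,   9]

Back-substitution:
x₂ = 9 / 3 = 3
x₁ = (-21 - (-5)(3)) / 3 = -2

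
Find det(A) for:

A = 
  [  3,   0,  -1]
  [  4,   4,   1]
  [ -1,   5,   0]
-39

Cofactor expansion along row 1:
det(A) = (3)·((4)(0) - (1)(5)) - (0)·((4)(0) - (1)(-1)) + (-1)·((4)(5) - (4)(-1))
  = (3)(-5) - (0)(1) + (-1)(24)
  = -39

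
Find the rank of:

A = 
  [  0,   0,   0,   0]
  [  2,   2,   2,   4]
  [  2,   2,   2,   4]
Row reduce:
Swap R1 ↔ R2
R3 → R3 - (1)·R1
REF = 
  [  2,   2,   2,   4]
  [  0,   0,   0,   0]
  [  0,   0,   0,   0]
Pivot columns: 1 → 1 pivot.

rank(A) = 1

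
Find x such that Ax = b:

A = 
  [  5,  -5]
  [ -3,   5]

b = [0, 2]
x = [1, 1]

Row reduce the augmented matrix [A|b]:
R2 → R2 + (3/5)·R1
REF = 
  [  5,  -5,   0]
  [  0,   2,   2]

Back-substitution:
x₂ = 2 / 2 = 1
x₁ = (0 - (-5)(1)) / 5 = 1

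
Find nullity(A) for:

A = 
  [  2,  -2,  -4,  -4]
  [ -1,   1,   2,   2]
nullity(A) = 3

Row reduce:
R2 → R2 + (1/2)·R1
REF = 
  [  2,  -2,  -4,  -4]
  [  0,   0,   0,   0]
Pivot columns: 1 → 1 pivot.
rank(A) = 1, so nullity(A) = 4 - 1 = 3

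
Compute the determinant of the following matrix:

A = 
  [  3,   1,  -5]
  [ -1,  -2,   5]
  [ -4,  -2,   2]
30

Cofactor expansion along row 1:
det(A) = (3)·((-2)(2) - (5)(-2)) - (1)·((-1)(2) - (5)(-4)) + (-5)·((-1)(-2) - (-2)(-4))
  = (3)(6) - (1)(18) + (-5)(-6)
  = 30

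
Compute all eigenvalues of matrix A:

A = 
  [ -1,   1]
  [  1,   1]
λ = √2, -√2  (≈ 1.414, -1.414)

tr(A) = 0, det(A) = -2
Characteristic polynomial: λ² - tr(A)λ + det(A) = λ² - 2
λ² - 2 = 0  ⇒  λ = (0 ± √((0)² - 4·(-2)))/2 = (0 ± √(8))/2
  = √2,  -√2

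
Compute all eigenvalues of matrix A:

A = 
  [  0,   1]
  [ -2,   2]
tr(A) = 2, det(A) = 2
Characteristic polynomial: λ² - tr(A)λ + det(A) = λ² - 2λ + 2
λ² - 2λ + 2 = 0  ⇒  λ = (2 ± √((-2)² - 4·(2)))/2 = (2 ± √(-4))/2
  = 1 + i,  1 - i

λ = 1 + i, 1 - i  (≈ 1 + 1i, 1 - 1i)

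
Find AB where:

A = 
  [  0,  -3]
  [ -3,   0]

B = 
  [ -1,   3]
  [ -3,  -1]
AB = 
  [  9,   3]
  [  3,  -9]

A is 2×2 and B is 2×2, so AB is 2×2. Each entry is (row of A)·(column of B):
AB[1,1] = (0)(-1) + (-3)(-3) = 9
AB[1,2] = (0)(3) + (-3)(-1) = 3
AB[2,1] = (-3)(-1) + (0)(-3) = 3
AB[2,2] = (-3)(3) + (0)(-1) = -9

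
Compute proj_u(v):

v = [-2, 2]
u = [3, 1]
proj_u(v) = [-6/5, -2/5]

v·u = (-2)(3) + (2)(1) = -4
u·u = (3)² + (1)² = 10
proj_u(v) = (v·u / u·u) × u = (-4/10) × u = (-2/5) × u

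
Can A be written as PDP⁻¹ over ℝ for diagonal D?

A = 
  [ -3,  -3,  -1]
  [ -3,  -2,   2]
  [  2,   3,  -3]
Yes

Characteristic polynomial: det(λI - A) = λ³ + 8λ² + 8λ - 20
By the rational root theorem any rational root is an integer dividing 20; none of those is a root, so p(λ) has no rational roots and hence (being an irreducible cubic) no repeated roots.
Discriminant of the cubic: Δ = 9168
Δ > 0 ⇒ three distinct real eigenvalues: λ ≈ -6.183, -2.923, 1.106
Three distinct real eigenvalues, so A has 3 independent eigenvectors.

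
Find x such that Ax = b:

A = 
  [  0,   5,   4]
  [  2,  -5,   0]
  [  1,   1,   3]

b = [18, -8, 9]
Row reduce the augmented matrix [A|b]:
Swap R1 ↔ R2
R3 → R3 - (1/2)·R1
R3 → R3 - (7/10)·R2
REF = 
  [  2,  -5,   0,  -8]
  [  0,   5,   4,  18]
  [  0,   0, 1/5, 2/5]

Back-substitution:
x₃ = (2/5) / (1/5) = 2
x₂ = (18 - (4)(2)) / 5 = 2
x₁ = (-8 - (-5)(2) - (0)(2)) / 2 = 1

x = [1, 2, 2]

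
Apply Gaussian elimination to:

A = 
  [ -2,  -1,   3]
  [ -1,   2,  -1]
Row operations:
R2 → R2 - (1/2)·R1

Resulting echelon form:
REF = 
  [  -2,   -1,    3]
  [   0,  5/2, -5/2]

Rank = 2 (number of non-zero pivot rows).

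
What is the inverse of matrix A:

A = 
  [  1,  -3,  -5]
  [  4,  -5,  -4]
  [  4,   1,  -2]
det(A) = (1)·((-5)(-2) - (-4)(1)) - (-3)·((4)(-2) - (-4)(4)) + (-5)·((4)(1) - (-5)(4))
  = (1)(14) - (-3)(8) + (-5)(24)
  = -82
det(A) = -82 ≠ 0, so A is invertible.

Cofactors Cᵢⱼ = (-1)ⁱ⁺ʲ·Mᵢⱼ:
C = 
  [ 14,  -8,  24]
  [-11,  18, -13]
  [-13, -16,   7]

adj(A) = Cᵀ:
adj(A) = 
  [ 14, -11, -13]
  [ -8,  18, -16]
  [ 24, -13,   7]

A⁻¹ = (-1/82) · adj(A):
A⁻¹ = 
  [ -7/41,  11/82,  13/82]
  [  4/41,  -9/41,   8/41]
  [-12/41,  13/82,  -7/82]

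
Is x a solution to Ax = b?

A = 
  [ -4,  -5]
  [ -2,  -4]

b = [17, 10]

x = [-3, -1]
Yes

Ax = [17, 10] = b ✓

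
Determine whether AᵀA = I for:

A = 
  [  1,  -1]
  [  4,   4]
No

AᵀA = 
  [ 17,  15]
  [ 15,  17]
≠ I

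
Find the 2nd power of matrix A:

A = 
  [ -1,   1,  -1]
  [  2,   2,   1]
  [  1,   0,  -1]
A² = A·A:
A²[1,1] = (-1)(-1) + (1)(2) + (-1)(1) = 2
A²[1,2] = (-1)(1) + (1)(2) + (-1)(0) = 1
A²[1,3] = (-1)(-1) + (1)(1) + (-1)(-1) = 3
A²[2,1] = (2)(-1) + (2)(2) + (1)(1) = 3
A²[2,2] = (2)(1) + (2)(2) + (1)(0) = 6
A²[2,3] = (2)(-1) + (2)(1) + (1)(-1) = -1
A²[3,1] = (1)(-1) + (0)(2) + (-1)(1) = -2
A²[3,2] = (1)(1) + (0)(2) + (-1)(0) = 1
A²[3,3] = (1)(-1) + (0)(1) + (-1)(-1) = 0
A² = 
  [  2,   1,   3]
  [  3,   6,  -1]
  [ -2,   1,   0]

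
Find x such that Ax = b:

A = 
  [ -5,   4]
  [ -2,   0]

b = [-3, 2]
x = [-1, -2]

Row reduce the augmented matrix [A|b]:
R2 → R2 - (2/5)·R1
REF = 
  [  -5,    4,   -3]
  [   0, -8/5, 16/5]

Back-substitution:
x₂ = (16/5) / (-8/5) = -2
x₁ = (-3 - (4)(-2)) / (-5) = -1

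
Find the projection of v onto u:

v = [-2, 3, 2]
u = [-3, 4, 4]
proj_u(v) = [-78/41, 104/41, 104/41]

v·u = (-2)(-3) + (3)(4) + (2)(4) = 26
u·u = (-3)² + (4)² + (4)² = 41
proj_u(v) = (v·u / u·u) × u = (26/41) × u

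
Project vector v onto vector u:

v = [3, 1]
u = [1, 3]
proj_u(v) = [3/5, 9/5]

v·u = (3)(1) + (1)(3) = 6
u·u = (1)² + (3)² = 10
proj_u(v) = (v·u / u·u) × u = (6/10) × u = (3/5) × u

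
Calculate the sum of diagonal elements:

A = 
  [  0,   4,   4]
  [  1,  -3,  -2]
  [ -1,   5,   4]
1

tr(A) = 0 + -3 + 4 = 1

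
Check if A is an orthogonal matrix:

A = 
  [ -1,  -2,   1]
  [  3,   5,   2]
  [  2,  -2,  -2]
No

AᵀA = 
  [ 14,  13,   1]
  [ 13,  33,  12]
  [  1,  12,   9]
≠ I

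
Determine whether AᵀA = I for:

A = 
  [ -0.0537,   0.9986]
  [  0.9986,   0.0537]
Yes

AᵀA = 
  [  1.0001,   0]
  [  0,   1.0001]
≈ I (equal to I up to the 4-dp rounding of the entries)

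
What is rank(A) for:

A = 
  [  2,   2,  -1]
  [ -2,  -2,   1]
Row reduce:
R2 → R2 + (1)·R1
REF = 
  [  2,   2,  -1]
  [  0,   0,   0]
Pivot columns: 1 → 1 pivot.

rank(A) = 1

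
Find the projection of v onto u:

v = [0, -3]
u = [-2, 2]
v·u = (0)(-2) + (-3)(2) = -6
u·u = (-2)² + (2)² = 8
proj_u(v) = (v·u / u·u) × u = (-6/8) × u = (-3/4) × u

proj_u(v) = [3/2, -3/2]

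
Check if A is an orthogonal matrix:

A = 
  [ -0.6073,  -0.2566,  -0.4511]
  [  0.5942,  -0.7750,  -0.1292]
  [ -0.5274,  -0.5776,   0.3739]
No

AᵀA = 
  [  1,   0,   0]
  [  0,   1.0001,  -0.0001]
  [  0,  -0.0001,   0.3600]
≠ I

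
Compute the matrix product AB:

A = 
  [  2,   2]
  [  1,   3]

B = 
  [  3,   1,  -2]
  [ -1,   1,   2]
AB = 
  [  4,   4,   0]
  [  0,   4,   4]

A is 2×2 and B is 2×3, so AB is 2×3. Each entry is (row of A)·(column of B):
AB[1,1] = (2)(3) + (2)(-1) = 4
AB[1,2] = (2)(1) + (2)(1) = 4
AB[1,3] = (2)(-2) + (2)(2) = 0
AB[2,1] = (1)(3) + (3)(-1) = 0
AB[2,2] = (1)(1) + (3)(1) = 4
AB[2,3] = (1)(-2) + (3)(2) = 4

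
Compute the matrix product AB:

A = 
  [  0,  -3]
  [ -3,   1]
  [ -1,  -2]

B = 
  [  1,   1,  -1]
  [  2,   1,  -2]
AB = 
  [ -6,  -3,   6]
  [ -1,  -2,   1]
  [ -5,  -3,   5]

A is 3×2 and B is 2×3, so AB is 3×3. Each entry is (row of A)·(column of B):
AB[1,1] = (0)(1) + (-3)(2) = -6
AB[1,2] = (0)(1) + (-3)(1) = -3
AB[1,3] = (0)(-1) + (-3)(-2) = 6
AB[2,1] = (-3)(1) + (1)(2) = -1
AB[2,2] = (-3)(1) + (1)(1) = -2
AB[2,3] = (-3)(-1) + (1)(-2) = 1
AB[3,1] = (-1)(1) + (-2)(2) = -5
AB[3,2] = (-1)(1) + (-2)(1) = -3
AB[3,3] = (-1)(-1) + (-2)(-2) = 5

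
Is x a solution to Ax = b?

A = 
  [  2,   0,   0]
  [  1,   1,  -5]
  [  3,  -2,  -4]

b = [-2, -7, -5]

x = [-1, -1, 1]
Yes

Ax = [-2, -7, -5] = b ✓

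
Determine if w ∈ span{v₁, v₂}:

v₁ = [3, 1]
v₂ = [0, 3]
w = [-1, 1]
Yes

Form the augmented matrix and row-reduce:
[v₁|v₂|w] = 
  [  3,   0,  -1]
  [  1,   3,   1]
R2 → R2 - (1/3)·R1
REF = 
  [  3,   0,  -1]
  [  0,   3, 4/3]

No row of the form [0 0 | nonzero], so the system is consistent. Back-substitution gives c₁ = -1/3, c₂ = 4/9: w = (-1/3)·v₁ + (4/9)·v₂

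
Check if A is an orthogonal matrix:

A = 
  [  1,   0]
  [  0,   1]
Yes

AᵀA = 
  [  1,   0]
  [  0,   1]
= I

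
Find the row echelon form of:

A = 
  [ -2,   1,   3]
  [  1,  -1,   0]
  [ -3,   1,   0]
Row operations:
R2 → R2 + (1/2)·R1
R3 → R3 - (3/2)·R1
R3 → R3 - (1)·R2

Resulting echelon form:
REF = 
  [  -2,    1,    3]
  [   0, -1/2,  3/2]
  [   0,    0,   -6]

Rank = 3 (number of non-zero pivot rows).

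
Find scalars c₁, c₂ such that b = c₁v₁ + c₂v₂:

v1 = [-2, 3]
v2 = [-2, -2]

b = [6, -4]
c1 = -2, c2 = -1

b = -2·v1 + -1·v2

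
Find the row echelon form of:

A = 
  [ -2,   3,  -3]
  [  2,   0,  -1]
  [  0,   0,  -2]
Row operations:
R2 → R2 + (1)·R1

Resulting echelon form:
REF = 
  [ -2,   3,  -3]
  [  0,   3,  -4]
  [  0,   0,  -2]

Rank = 3 (number of non-zero pivot rows).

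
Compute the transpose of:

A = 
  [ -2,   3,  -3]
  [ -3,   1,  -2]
Aᵀ = 
  [ -2,  -3]
  [  3,   1]
  [ -3,  -2]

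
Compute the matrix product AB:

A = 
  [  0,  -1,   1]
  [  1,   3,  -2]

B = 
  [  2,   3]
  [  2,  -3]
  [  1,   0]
AB = 
  [ -1,   3]
  [  6,  -6]

A is 2×3 and B is 3×2, so AB is 2×2. Each entry is (row of A)·(column of B):
AB[1,1] = (0)(2) + (-1)(2) + (1)(1) = -1
AB[1,2] = (0)(3) + (-1)(-3) + (1)(0) = 3
AB[2,1] = (1)(2) + (3)(2) + (-2)(1) = 6
AB[2,2] = (1)(3) + (3)(-3) + (-2)(0) = -6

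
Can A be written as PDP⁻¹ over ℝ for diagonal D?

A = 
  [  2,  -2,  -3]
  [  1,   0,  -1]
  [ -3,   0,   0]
Yes

Characteristic polynomial: det(λI - A) = λ³ - 2λ² - 7λ + 6
By the rational root theorem any rational root is an integer dividing 6; none of those is a root, so p(λ) has no rational roots and hence (being an irreducible cubic) no repeated roots.
Discriminant of the cubic: Δ = 2300
Δ > 0 ⇒ three distinct real eigenvalues: λ ≈ -2.264, 0.7556, 3.508
Three distinct real eigenvalues, so A has 3 independent eigenvectors.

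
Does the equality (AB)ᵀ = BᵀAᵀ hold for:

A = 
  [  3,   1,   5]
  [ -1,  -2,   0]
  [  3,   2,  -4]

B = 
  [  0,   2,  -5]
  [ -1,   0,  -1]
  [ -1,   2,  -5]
Yes

(AB)ᵀ = 
  [ -6,   2,   2]
  [ 16,  -2,  -2]
  [-41,   7,   3]

BᵀAᵀ = 
  [ -6,   2,   2]
  [ 16,  -2,  -2]
  [-41,   7,   3]

Both sides are equal — this is the standard identity (AB)ᵀ = BᵀAᵀ, which holds for all A, B.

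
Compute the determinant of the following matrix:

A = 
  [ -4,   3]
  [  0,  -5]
20

For a 2×2 matrix, det = ad - bc = (-4)(-5) - (3)(0) = 20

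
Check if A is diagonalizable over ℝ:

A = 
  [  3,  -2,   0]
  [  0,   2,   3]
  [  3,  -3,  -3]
No

Characteristic polynomial: det(λI - A) = λ³ - 2λ² + 9
By the rational root theorem any rational root is an integer dividing 9; none of those is a root, so p(λ) has no rational roots and hence (being an irreducible cubic) no repeated roots.
Discriminant of the cubic: Δ = -1899
Δ < 0 ⇒ one real eigenvalue and a complex-conjugate pair: λ ≈ 1.792 + 1.571i, 1.792 - 1.571i, -1.585
Has complex eigenvalues (not diagonalizable over ℝ).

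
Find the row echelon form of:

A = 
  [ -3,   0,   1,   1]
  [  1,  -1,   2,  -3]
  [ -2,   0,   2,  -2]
Row operations:
R2 → R2 + (1/3)·R1
R3 → R3 - (2/3)·R1

Resulting echelon form:
REF = 
  [  -3,    0,    1,    1]
  [   0,   -1,  7/3, -8/3]
  [   0,    0,  4/3, -8/3]

Rank = 3 (number of non-zero pivot rows).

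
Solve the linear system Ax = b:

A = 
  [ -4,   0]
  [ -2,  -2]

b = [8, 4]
Row reduce the augmented matrix [A|b]:
R2 → R2 - (1/2)·R1
REF = 
  [ -4,   0,   8]
  [  0,  -2,   0]

Back-substitution:
x₂ = 0 / (-2) = 0
x₁ = (8 - (0)(0)) / (-4) = -2

x = [-2, 0]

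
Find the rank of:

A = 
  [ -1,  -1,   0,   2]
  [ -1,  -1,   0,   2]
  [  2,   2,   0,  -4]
Row reduce:
R2 → R2 - (1)·R1
R3 → R3 + (2)·R1
REF = 
  [ -1,  -1,   0,   2]
  [  0,   0,   0,   0]
  [  0,   0,   0,   0]
Pivot columns: 1 → 1 pivot.

rank(A) = 1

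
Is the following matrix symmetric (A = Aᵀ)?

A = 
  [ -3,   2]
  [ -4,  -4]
No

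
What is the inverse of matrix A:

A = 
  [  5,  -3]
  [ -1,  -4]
det(A) = (5)(-4) - (-3)(-1) = -23
For a 2×2 matrix, A⁻¹ = (1/det(A)) · [[d, -b], [-c, a]]
    = (-1/23) · [[-4, 3], [1, 5]]

A⁻¹ = 
  [ 4/23, -3/23]
  [-1/23, -5/23]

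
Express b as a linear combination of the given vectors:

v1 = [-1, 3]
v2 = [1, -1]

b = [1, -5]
c1 = -2, c2 = -1

b = -2·v1 + -1·v2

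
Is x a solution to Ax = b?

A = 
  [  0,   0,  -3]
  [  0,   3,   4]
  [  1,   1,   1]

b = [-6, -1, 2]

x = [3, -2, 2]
No

Ax = [-6, 2, 3] ≠ b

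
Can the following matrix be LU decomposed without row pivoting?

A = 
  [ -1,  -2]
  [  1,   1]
Yes.
A[1,1] = -1 ≠ 0, so Gaussian elimination proceeds without a row swap: multiplier ℓ₂₁ = (1)/(-1) = -1, and U[2,2] = 1 - (-1)(-2) = -1.
L = 
  [  1,   0]
  [ -1,   1]
U = 
  [ -1,  -2]
  [  0,  -1]
Check row 2 of LU: [(-1)(-1), (-1)(-2) + (-1)] = [1, 1] = row 2 of A ✓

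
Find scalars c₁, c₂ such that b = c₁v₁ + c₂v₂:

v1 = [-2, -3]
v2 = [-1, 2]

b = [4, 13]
c1 = -3, c2 = 2

b = -3·v1 + 2·v2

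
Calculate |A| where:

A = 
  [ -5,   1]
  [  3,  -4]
17

For a 2×2 matrix, det = ad - bc = (-5)(-4) - (1)(3) = 17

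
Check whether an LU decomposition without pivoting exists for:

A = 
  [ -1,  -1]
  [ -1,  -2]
Yes.
A[1,1] = -1 ≠ 0, so Gaussian elimination proceeds without a row swap: multiplier ℓ₂₁ = (-1)/(-1) = 1, and U[2,2] = -2 - (1)(-1) = -1.
L = 
  [  1,   0]
  [  1,   1]
U = 
  [ -1,  -1]
  [  0,  -1]
Check row 2 of LU: [(1)(-1), (1)(-1) + (-1)] = [-1, -2] = row 2 of A ✓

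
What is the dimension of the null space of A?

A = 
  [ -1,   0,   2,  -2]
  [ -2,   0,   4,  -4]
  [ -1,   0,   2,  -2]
nullity(A) = 3

Row reduce:
R2 → R2 - (2)·R1
R3 → R3 - (1)·R1
REF = 
  [ -1,   0,   2,  -2]
  [  0,   0,   0,   0]
  [  0,   0,   0,   0]
Pivot columns: 1 → 1 pivot.
rank(A) = 1, so nullity(A) = 4 - 1 = 3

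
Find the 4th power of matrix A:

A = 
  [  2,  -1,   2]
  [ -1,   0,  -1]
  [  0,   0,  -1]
A² = A·A:
A²[1,1] = (2)(2) + (-1)(-1) + (2)(0) = 5
A²[1,2] = (2)(-1) + (-1)(0) + (2)(0) = -2
A²[1,3] = (2)(2) + (-1)(-1) + (2)(-1) = 3
A²[2,1] = (-1)(2) + (0)(-1) + (-1)(0) = -2
A²[2,2] = (-1)(-1) + (0)(0) + (-1)(0) = 1
A²[2,3] = (-1)(2) + (0)(-1) + (-1)(-1) = -1
A²[3,1] = (0)(2) + (0)(-1) + (-1)(0) = 0
A²[3,2] = (0)(-1) + (0)(0) + (-1)(0) = 0
A²[3,3] = (0)(2) + (0)(-1) + (-1)(-1) = 1
A² = 
  [  5,  -2,   3]
  [ -2,   1,  -1]
  [  0,   0,   1]

A^3 = A^2·A:
A^3[1,1] = (5)(2) + (-2)(-1) + (3)(0) = 12
A^3[1,2] = (5)(-1) + (-2)(0) + (3)(0) = -5
A^3[1,3] = (5)(2) + (-2)(-1) + (3)(-1) = 9
A^3[2,1] = (-2)(2) + (1)(-1) + (-1)(0) = -5
A^3[2,2] = (-2)(-1) + (1)(0) + (-1)(0) = 2
A^3[2,3] = (-2)(2) + (1)(-1) + (-1)(-1) = -4
A^3[3,1] = (0)(2) + (0)(-1) + (1)(0) = 0
A^3[3,2] = (0)(-1) + (0)(0) + (1)(0) = 0
A^3[3,3] = (0)(2) + (0)(-1) + (1)(-1) = -1
A^3 = 
  [ 12,  -5,   9]
  [ -5,   2,  -4]
  [  0,   0,  -1]

A^4 = A^3·A:
A^4[1,1] = (12)(2) + (-5)(-1) + (9)(0) = 29
A^4[1,2] = (12)(-1) + (-5)(0) + (9)(0) = -12
A^4[1,3] = (12)(2) + (-5)(-1) + (9)(-1) = 20
A^4[2,1] = (-5)(2) + (2)(-1) + (-4)(0) = -12
A^4[2,2] = (-5)(-1) + (2)(0) + (-4)(0) = 5
A^4[2,3] = (-5)(2) + (2)(-1) + (-4)(-1) = -8
A^4[3,1] = (0)(2) + (0)(-1) + (-1)(0) = 0
A^4[3,2] = (0)(-1) + (0)(0) + (-1)(0) = 0
A^4[3,3] = (0)(2) + (0)(-1) + (-1)(-1) = 1
A^4 = 
  [ 29, -12,  20]
  [-12,   5,  -8]
  [  0,   0,   1]

Therefore
A^4 = 
  [ 29, -12,  20]
  [-12,   5,  -8]
  [  0,   0,   1]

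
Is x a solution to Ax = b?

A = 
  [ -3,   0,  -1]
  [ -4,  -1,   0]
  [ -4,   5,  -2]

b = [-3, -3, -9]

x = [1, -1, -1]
No

Ax = [-2, -3, -7] ≠ b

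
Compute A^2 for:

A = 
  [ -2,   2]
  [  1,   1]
A² = A·A:
A²[1,1] = (-2)(-2) + (2)(1) = 6
A²[1,2] = (-2)(2) + (2)(1) = -2
A²[2,1] = (1)(-2) + (1)(1) = -1
A²[2,2] = (1)(2) + (1)(1) = 3
A² = 
  [  6,  -2]
  [ -1,   3]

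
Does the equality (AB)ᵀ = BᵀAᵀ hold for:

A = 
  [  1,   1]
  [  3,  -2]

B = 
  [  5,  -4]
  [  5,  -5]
Yes

(AB)ᵀ = 
  [ 10,   5]
  [ -9,  -2]

BᵀAᵀ = 
  [ 10,   5]
  [ -9,  -2]

Both sides are equal — this is the standard identity (AB)ᵀ = BᵀAᵀ, which holds for all A, B.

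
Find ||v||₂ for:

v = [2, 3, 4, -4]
6.708

||v||₂ = √((2)² + (3)² + (4)² + (-4)²) = √45 = 6.708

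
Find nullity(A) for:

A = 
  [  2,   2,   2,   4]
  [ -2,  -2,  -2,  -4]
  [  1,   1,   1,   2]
nullity(A) = 3

Row reduce:
R2 → R2 + (1)·R1
R3 → R3 - (1/2)·R1
REF = 
  [  2,   2,   2,   4]
  [  0,   0,   0,   0]
  [  0,   0,   0,   0]
Pivot columns: 1 → 1 pivot.
rank(A) = 1, so nullity(A) = 4 - 1 = 3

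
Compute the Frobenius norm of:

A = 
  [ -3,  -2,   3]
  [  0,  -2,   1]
||A||_F = 5.196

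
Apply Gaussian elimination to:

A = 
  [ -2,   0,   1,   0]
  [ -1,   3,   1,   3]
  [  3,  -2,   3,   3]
Row operations:
R2 → R2 - (1/2)·R1
R3 → R3 + (3/2)·R1
R3 → R3 + (2/3)·R2

Resulting echelon form:
REF = 
  [  -2,    0,    1,    0]
  [   0,    3,  1/2,    3]
  [   0,    0, 29/6,    5]

Rank = 3 (number of non-zero pivot rows).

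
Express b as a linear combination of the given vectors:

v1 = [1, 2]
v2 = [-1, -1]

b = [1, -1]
c1 = -2, c2 = -3

b = -2·v1 + -3·v2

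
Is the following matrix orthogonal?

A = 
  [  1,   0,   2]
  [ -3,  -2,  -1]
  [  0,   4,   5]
No

AᵀA = 
  [ 10,   6,   5]
  [  6,  20,  22]
  [  5,  22,  30]
≠ I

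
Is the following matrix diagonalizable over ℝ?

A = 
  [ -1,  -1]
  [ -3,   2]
Yes

tr(A) = 1, det(A) = -5
Characteristic polynomial: λ² - tr(A)λ + det(A) = λ² - λ - 5
λ² - λ - 5 = 0  ⇒  λ = (1 ± √((-1)² - 4·(-5)))/2 = (1 ± √(21))/2
  = (1 + √21)/2,  (1 - √21)/2
Eigenvalues: (1 + √21)/2, (1 - √21)/2  (≈ 2.791, -1.791)
The two irrational eigenvalues are distinct (simple), so each has alg. mult. = geom. mult. = 1.
Sum of geometric multiplicities equals n, so A has n independent eigenvectors.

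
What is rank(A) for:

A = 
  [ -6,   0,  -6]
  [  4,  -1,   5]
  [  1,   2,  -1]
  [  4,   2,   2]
Row reduce:
R2 → R2 + (2/3)·R1
R3 → R3 + (1/6)·R1
R4 → R4 + (2/3)·R1
R3 → R3 + (2)·R2
R4 → R4 + (2)·R2
REF = 
  [ -6,   0,  -6]
  [  0,  -1,   1]
  [  0,   0,   0]
  [  0,   0,   0]
Pivot columns: 1, 2 → 2 pivots.

rank(A) = 2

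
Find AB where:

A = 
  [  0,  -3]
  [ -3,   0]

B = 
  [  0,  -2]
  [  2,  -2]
A is 2×2 and B is 2×2, so AB is 2×2. Each entry is (row of A)·(column of B):
AB[1,1] = (0)(0) + (-3)(2) = -6
AB[1,2] = (0)(-2) + (-3)(-2) = 6
AB[2,1] = (-3)(0) + (0)(2) = 0
AB[2,2] = (-3)(-2) + (0)(-2) = 6

AB = 
  [ -6,   6]
  [  0,   6]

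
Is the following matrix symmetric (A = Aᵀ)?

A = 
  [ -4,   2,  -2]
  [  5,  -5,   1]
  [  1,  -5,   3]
No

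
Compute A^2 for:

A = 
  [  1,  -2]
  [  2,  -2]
A² = A·A:
A²[1,1] = (1)(1) + (-2)(2) = -3
A²[1,2] = (1)(-2) + (-2)(-2) = 2
A²[2,1] = (2)(1) + (-2)(2) = -2
A²[2,2] = (2)(-2) + (-2)(-2) = 0
A² = 
  [ -3,   2]
  [ -2,   0]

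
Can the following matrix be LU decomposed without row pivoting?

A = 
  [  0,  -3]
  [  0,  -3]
Yes.
The first column is zero, so A is already upper triangular: L = I, U = A.
L = 
  [  1,   0]
  [  0,   1]
U = 
  [  0,  -3]
  [  0,  -3]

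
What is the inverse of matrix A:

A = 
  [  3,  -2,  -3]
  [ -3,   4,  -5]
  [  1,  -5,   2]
det(A) = (3)·((4)(2) - (-5)(-5)) - (-2)·((-3)(2) - (-5)(1)) + (-3)·((-3)(-5) - (4)(1))
  = (3)(-17) - (-2)(-1) + (-3)(11)
  = -86
det(A) = -86 ≠ 0, so A is invertible.

Cofactors Cᵢⱼ = (-1)ⁱ⁺ʲ·Mᵢⱼ:
C = 
  [-17,   1,  11]
  [ 19,   9,  13]
  [ 22,  24,   6]

adj(A) = Cᵀ:
adj(A) = 
  [-17,  19,  22]
  [  1,   9,  24]
  [ 11,  13,   6]

A⁻¹ = (-1/86) · adj(A):
A⁻¹ = 
  [ 17/86, -19/86, -11/43]
  [ -1/86,  -9/86, -12/43]
  [-11/86, -13/86,  -3/43]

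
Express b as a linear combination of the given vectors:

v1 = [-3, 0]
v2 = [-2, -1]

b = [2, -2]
c1 = -2, c2 = 2

b = -2·v1 + 2·v2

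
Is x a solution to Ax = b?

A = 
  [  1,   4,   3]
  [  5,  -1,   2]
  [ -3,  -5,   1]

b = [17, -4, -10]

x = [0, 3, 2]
No

Ax = [18, 1, -13] ≠ b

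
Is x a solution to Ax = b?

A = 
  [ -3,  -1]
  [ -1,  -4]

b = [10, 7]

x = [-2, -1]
No

Ax = [7, 6] ≠ b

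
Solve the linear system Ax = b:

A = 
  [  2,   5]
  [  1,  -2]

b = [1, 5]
Row reduce the augmented matrix [A|b]:
R2 → R2 - (1/2)·R1
REF = 
  [   2,    5,    1]
  [   0, -9/2,  9/2]

Back-substitution:
x₂ = (9/2) / (-9/2) = -1
x₁ = (1 - (5)(-1)) / 2 = 3

x = [3, -1]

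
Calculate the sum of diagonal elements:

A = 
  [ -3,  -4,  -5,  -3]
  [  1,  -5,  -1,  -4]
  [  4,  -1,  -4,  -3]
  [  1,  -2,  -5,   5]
-7

tr(A) = -3 + -5 + -4 + 5 = -7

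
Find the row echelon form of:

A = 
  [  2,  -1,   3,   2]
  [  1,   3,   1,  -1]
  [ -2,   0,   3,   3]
Row operations:
R2 → R2 - (1/2)·R1
R3 → R3 + (1)·R1
R3 → R3 + (2/7)·R2

Resulting echelon form:
REF = 
  [   2,   -1,    3,    2]
  [   0,  7/2, -1/2,   -2]
  [   0,    0, 41/7, 31/7]

Rank = 3 (number of non-zero pivot rows).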